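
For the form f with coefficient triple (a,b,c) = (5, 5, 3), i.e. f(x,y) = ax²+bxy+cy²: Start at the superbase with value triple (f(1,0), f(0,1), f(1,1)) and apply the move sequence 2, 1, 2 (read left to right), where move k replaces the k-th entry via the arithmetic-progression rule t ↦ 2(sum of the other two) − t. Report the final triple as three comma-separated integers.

start (5,3,13) = (f(1,0),f(0,1),f(1,1))
replace slot 2: 2·(5+13) − 3 = 33 → (5,33,13)
replace slot 1: 2·(33+13) − 5 = 87 → (87,33,13)
replace slot 2: 2·(87+13) − 33 = 167 → (87,167,13)

87,167,13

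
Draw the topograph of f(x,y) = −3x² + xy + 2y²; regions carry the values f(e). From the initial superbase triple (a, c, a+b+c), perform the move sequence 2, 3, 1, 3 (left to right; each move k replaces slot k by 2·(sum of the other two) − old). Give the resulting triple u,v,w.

start (-3,2,0) = (f(1,0),f(0,1),f(1,1))
replace slot 2: 2·((-3)+0) − 2 = -8 → (-3,-8,0)
replace slot 3: 2·((-3)+(-8)) − 0 = -22 → (-3,-8,-22)
replace slot 1: 2·((-8)+(-22)) − (-3) = -57 → (-57,-8,-22)
replace slot 3: 2·((-57)+(-8)) − (-22) = -108 → (-57,-8,-108)

-57,-8,-108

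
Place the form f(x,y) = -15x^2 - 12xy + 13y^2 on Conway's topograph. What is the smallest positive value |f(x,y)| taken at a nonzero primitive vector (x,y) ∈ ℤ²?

descent: ρ → (13,12,-15)  [lands on river]
river: ρ → (-15,18,10)
river: ρ → (10,22,-11)
river: ρ → (-11,22,10)
river: ρ → (10,18,-15)
river: ρ → (-15,12,13)
river: ρ → (13,14,-14)
river: ρ → (-14,14,13)
closes: descent 1, river 8
min |a| on river = 10

10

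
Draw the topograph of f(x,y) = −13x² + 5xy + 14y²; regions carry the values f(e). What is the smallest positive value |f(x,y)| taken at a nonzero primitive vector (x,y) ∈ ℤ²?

river: ρ → (14,23,-4)
river: ρ → (-4,25,8)
river: ρ → (8,23,-7)
river: ρ → (-7,19,14)
river: ρ → (14,9,-12)
river: ρ → (-12,15,11)
river: ρ → (11,7,-16)
river: ρ → (-16,25,2)
river: ρ → (2,27,-3)
river: ρ → (-3,27,2)
river: ρ → (2,25,-16)
river: ρ → (-16,7,11)
river: ρ → (11,15,-12)
river: ρ → (-12,9,14)
river: ρ → (14,19,-7)
river: ρ → (-7,23,8)
river: ρ → (8,25,-4)
river: ρ → (-4,23,14)
river: ρ → (14,5,-13)
river: ρ → (-13,21,6)
river: ρ → (6,27,-1)
river: ρ → (-1,27,6)
river: ρ → (6,21,-13)
river: ρ → (-13,5,14)
closes: descent 0, river 24
min |a| on river = 1

1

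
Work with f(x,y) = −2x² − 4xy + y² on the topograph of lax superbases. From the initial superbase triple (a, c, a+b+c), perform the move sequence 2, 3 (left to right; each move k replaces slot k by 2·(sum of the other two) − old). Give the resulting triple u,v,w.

start (-2,1,-5) = (f(1,0),f(0,1),f(1,1))
replace slot 2: 2·((-2)+(-5)) − 1 = -15 → (-2,-15,-5)
replace slot 3: 2·((-2)+(-15)) − (-5) = -29 → (-2,-15,-29)

-2,-15,-29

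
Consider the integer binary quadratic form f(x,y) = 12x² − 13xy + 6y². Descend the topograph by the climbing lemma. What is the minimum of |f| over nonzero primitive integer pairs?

translate: b→11 (≡-13 mod 24), so (12,-13,6)→(12,11,5)
flip: (12,11,5)→(5,-11,12)
translate: b→-1 (≡-11 mod 10), so (5,-11,12)→(5,-1,6)
reduced (well bottom): (5,-1,6) with a≤c, −a<b≤a
well minimum = a = 5

5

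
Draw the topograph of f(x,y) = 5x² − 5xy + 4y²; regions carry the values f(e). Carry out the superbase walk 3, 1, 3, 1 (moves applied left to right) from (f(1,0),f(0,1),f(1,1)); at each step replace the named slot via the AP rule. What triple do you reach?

start (5,4,4) = (f(1,0),f(0,1),f(1,1))
replace slot 3: 2·(5+4) − 4 = 14 → (5,4,14)
replace slot 1: 2·(4+14) − 5 = 31 → (31,4,14)
replace slot 3: 2·(31+4) − 14 = 56 → (31,4,56)
replace slot 1: 2·(4+56) − 31 = 89 → (89,4,56)

89,4,56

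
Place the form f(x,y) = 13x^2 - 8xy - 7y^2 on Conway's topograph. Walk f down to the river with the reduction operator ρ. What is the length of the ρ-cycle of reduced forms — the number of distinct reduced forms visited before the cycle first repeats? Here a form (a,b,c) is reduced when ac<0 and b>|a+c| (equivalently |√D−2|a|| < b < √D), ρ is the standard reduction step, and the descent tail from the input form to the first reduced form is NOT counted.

D = 428, ⌊√D⌋ = 20
descent: ρ → (-7,8,13)  [lands on river]
river: ρ → (13,18,-2)
river: ρ → (-2,18,13)
river: ρ → (13,8,-7)
river: ρ → (-7,20,1)
river: ρ → (1,20,-7)
ρ-cycle length = 6 (tail of 1 descent step not counted)

6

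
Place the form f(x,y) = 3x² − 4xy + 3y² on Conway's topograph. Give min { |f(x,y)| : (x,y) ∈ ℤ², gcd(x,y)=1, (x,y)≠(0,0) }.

translate: b→2 (≡-4 mod 6), so (3,-4,3)→(3,2,2)
flip: (3,2,2)→(2,-2,3)
translate: b→2 (≡-2 mod 4), so (2,-2,3)→(2,2,3)
reduced (well bottom): (2,2,3) with a≤c, −a<b≤a
well minimum = a = 2

2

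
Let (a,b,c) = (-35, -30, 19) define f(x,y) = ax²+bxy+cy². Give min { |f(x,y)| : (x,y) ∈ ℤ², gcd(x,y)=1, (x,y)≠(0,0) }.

descent: ρ → (19,30,-35)  [lands on river]
river: ρ → (-35,40,14)
river: ρ → (14,44,-29)
river: ρ → (-29,14,29)
river: ρ → (29,44,-14)
river: ρ → (-14,40,35)
river: ρ → (35,30,-19)
river: ρ → (-19,46,19)
closes: descent 1, river 8
min |a| on river = 14

14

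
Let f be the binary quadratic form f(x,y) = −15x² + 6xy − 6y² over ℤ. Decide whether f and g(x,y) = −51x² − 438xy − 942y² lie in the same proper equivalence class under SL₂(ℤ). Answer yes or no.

D₁ = -324, D₂ = -324
f is negative-definite; reduce −f:
−f: flip: (15,-6,6)→(6,6,15)
−f: reduced (well bottom): (6,6,15) with a≤c, −a<b≤a
flip sign back: reduced form of f is (-6,-6,-15)
g is negative-definite; reduce −g:
−g: translate: b→30 (≡438 mod 102), so (51,438,942)→(51,30,6)
−g: flip: (51,30,6)→(6,-30,51)
−g: translate: b→6 (≡-30 mod 12), so (6,-30,51)→(6,6,15)
−g: reduced (well bottom): (6,6,15) with a≤c, −a<b≤a
flip sign back: reduced form of g is (-6,-6,-15)
reduced forms (-6, -6, -15) vs (-6, -6, -15) ⇒ equivalent

yes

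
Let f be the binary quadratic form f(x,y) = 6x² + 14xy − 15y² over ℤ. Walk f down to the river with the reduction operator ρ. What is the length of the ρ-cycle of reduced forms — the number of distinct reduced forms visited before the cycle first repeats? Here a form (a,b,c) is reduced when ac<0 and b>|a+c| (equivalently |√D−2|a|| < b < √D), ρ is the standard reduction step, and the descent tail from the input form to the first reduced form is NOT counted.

D = 556, ⌊√D⌋ = 23
river: ρ → (-15,16,5)
river: ρ → (5,14,-18)
river: ρ → (-18,22,1)
river: ρ → (1,22,-18)
river: ρ → (-18,14,5)
river: ρ → (5,16,-15)
river: ρ → (-15,14,6)
river: ρ → (6,22,-3)
river: ρ → (-3,20,13)
river: ρ → (13,6,-10)
river: ρ → (-10,14,9)
river: ρ → (9,22,-2)
river: ρ → (-2,22,9)
river: ρ → (9,14,-10)
river: ρ → (-10,6,13)
river: ρ → (13,20,-3)
river: ρ → (-3,22,6)
river: ρ → (6,14,-15)
ρ-cycle length = 18 (tail of 0 descent steps not counted)

18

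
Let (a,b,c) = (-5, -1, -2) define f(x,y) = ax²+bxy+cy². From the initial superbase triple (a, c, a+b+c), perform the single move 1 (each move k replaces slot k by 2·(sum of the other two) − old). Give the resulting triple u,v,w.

start (-5,-2,-8) = (f(1,0),f(0,1),f(1,1))
replace slot 1: 2·((-2)+(-8)) − (-5) = -15 → (-15,-2,-8)

-15,-2,-8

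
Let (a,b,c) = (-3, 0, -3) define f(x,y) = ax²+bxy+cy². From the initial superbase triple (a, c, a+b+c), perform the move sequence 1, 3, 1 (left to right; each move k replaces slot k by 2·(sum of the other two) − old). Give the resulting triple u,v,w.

start (-3,-3,-6) = (f(1,0),f(0,1),f(1,1))
replace slot 1: 2·((-3)+(-6)) − (-3) = -15 → (-15,-3,-6)
replace slot 3: 2·((-15)+(-3)) − (-6) = -30 → (-15,-3,-30)
replace slot 1: 2·((-3)+(-30)) − (-15) = -51 → (-51,-3,-30)

-51,-3,-30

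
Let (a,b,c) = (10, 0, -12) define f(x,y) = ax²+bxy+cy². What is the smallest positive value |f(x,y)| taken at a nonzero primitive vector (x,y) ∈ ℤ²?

descent: ρ → (-12,0,10)
descent: ρ → (10,20,-2)  [lands on river]
river: ρ → (-2,20,10)
closes: descent 2, river 2
min |a| on river = 2

2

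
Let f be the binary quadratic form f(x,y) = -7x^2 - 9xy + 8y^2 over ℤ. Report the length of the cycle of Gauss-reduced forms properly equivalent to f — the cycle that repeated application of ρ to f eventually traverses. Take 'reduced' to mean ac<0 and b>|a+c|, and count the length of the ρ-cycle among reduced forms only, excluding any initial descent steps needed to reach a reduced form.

D = 305, ⌊√D⌋ = 17
descent: ρ → (8,9,-7)  [lands on river]
river: ρ → (-7,5,10)
river: ρ → (10,15,-2)
river: ρ → (-2,17,2)
river: ρ → (2,15,-10)
river: ρ → (-10,5,7)
river: ρ → (7,9,-8)
river: ρ → (-8,7,8)
ρ-cycle length = 8 (tail of 1 descent step not counted)

8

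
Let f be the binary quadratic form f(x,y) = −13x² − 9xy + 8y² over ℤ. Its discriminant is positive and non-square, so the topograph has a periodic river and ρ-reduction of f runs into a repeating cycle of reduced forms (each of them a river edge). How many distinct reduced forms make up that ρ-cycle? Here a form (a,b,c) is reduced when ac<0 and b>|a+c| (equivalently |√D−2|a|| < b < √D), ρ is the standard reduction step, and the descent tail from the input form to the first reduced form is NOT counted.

D = 497, ⌊√D⌋ = 22
descent: ρ → (8,9,-13)  [lands on river]
river: ρ → (-13,17,4)
river: ρ → (4,15,-17)
river: ρ → (-17,19,2)
river: ρ → (2,21,-7)
river: ρ → (-7,21,2)
river: ρ → (2,19,-17)
river: ρ → (-17,15,4)
river: ρ → (4,17,-13)
river: ρ → (-13,9,8)
river: ρ → (8,7,-14)
river: ρ → (-14,21,1)
river: ρ → (1,21,-14)
river: ρ → (-14,7,8)
ρ-cycle length = 14 (tail of 1 descent step not counted)

14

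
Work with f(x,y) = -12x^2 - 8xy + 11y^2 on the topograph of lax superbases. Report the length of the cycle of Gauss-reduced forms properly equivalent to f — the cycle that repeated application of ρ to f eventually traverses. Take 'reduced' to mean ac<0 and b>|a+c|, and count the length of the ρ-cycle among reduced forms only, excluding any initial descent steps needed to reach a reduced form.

D = 592, ⌊√D⌋ = 24
descent: ρ → (11,8,-12)  [lands on river]
river: ρ → (-12,16,7)
river: ρ → (7,12,-16)
river: ρ → (-16,20,3)
river: ρ → (3,22,-9)
river: ρ → (-9,14,11)
ρ-cycle length = 6 (tail of 1 descent step not counted)

6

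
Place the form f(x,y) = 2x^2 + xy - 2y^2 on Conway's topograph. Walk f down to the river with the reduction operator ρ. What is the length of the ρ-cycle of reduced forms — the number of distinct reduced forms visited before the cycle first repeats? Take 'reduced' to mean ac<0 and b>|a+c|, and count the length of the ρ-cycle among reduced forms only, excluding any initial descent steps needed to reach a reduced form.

D = 17, ⌊√D⌋ = 4
river: ρ → (-2,3,1)
river: ρ → (1,3,-2)
river: ρ → (-2,1,2)
river: ρ → (2,3,-1)
river: ρ → (-1,3,2)
river: ρ → (2,1,-2)
ρ-cycle length = 6 (tail of 0 descent steps not counted)

6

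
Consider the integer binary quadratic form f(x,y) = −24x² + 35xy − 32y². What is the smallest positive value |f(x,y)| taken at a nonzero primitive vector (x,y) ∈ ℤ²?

translate: b→13 (≡-35 mod 48), so (24,-35,32)→(24,13,21)
flip: (24,13,21)→(21,-13,24)
reduced (well bottom): (21,-13,24) with a≤c, −a<b≤a
well minimum |f| = |-21| = 21 (negative-definite)

21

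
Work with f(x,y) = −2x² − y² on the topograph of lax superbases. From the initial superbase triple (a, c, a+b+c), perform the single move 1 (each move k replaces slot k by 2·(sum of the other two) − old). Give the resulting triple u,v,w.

start (-2,-1,-3) = (f(1,0),f(0,1),f(1,1))
replace slot 1: 2·((-1)+(-3)) − (-2) = -6 → (-6,-1,-3)

-6,-1,-3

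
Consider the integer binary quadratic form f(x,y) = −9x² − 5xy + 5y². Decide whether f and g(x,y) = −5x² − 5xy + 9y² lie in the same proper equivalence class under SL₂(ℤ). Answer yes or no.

D₁ = 205, D₂ = 205
river cycle of f (length 4): (5, 5, -9), (-9, 13, 1), (1, 13, -9), (-9, 5, 5)
river cycle of g (length 4): (9, 5, -5), (-5, 5, 9), (9, 13, -1), (-1, 13, 9)
cycles differ ⇒ inequivalent

no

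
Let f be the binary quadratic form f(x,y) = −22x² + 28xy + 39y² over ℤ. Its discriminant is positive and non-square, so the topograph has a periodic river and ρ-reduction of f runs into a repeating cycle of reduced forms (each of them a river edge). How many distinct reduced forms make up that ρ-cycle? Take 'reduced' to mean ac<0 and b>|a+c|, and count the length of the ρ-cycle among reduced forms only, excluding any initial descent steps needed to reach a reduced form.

D = 4216, ⌊√D⌋ = 64
river: ρ → (39,50,-11)
river: ρ → (-11,60,14)
river: ρ → (14,52,-27)
river: ρ → (-27,56,10)
river: ρ → (10,64,-3)
river: ρ → (-3,62,31)
river: ρ → (31,62,-3)
river: ρ → (-3,64,10)
river: ρ → (10,56,-27)
river: ρ → (-27,52,14)
river: ρ → (14,60,-11)
river: ρ → (-11,50,39)
river: ρ → (39,28,-22)
river: ρ → (-22,60,7)
river: ρ → (7,52,-54)
river: ρ → (-54,56,5)
river: ρ → (5,64,-6)
river: ρ → (-6,56,45)
river: ρ → (45,34,-17)
river: ρ → (-17,34,45)
river: ρ → (45,56,-6)
river: ρ → (-6,64,5)
river: ρ → (5,56,-54)
river: ρ → (-54,52,7)
river: ρ → (7,60,-22)
river: ρ → (-22,28,39)
ρ-cycle length = 26 (tail of 0 descent steps not counted)

26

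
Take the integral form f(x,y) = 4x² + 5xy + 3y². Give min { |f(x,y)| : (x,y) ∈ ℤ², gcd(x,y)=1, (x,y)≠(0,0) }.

translate: b→-3 (≡5 mod 8), so (4,5,3)→(4,-3,2)
flip: (4,-3,2)→(2,3,4)
translate: b→-1 (≡3 mod 4), so (2,3,4)→(2,-1,3)
reduced (well bottom): (2,-1,3) with a≤c, −a<b≤a
well minimum = a = 2

2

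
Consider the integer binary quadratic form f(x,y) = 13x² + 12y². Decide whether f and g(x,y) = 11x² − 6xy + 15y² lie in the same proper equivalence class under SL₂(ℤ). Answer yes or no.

D₁ = -624, D₂ = -624
f: flip: (13,0,12)→(12,0,13)
f: reduced (well bottom): (12,0,13) with a≤c, −a<b≤a
g: reduced (well bottom): (11,-6,15) with a≤c, −a<b≤a
reduced forms (12, 0, 13) vs (11, -6, 15) ⇒ inequivalent

no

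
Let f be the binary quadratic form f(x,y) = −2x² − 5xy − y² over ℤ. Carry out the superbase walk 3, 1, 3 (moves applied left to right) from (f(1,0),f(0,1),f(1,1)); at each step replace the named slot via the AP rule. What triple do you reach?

start (-2,-1,-8) = (f(1,0),f(0,1),f(1,1))
replace slot 3: 2·((-2)+(-1)) − (-8) = 2 → (-2,-1,2)
replace slot 1: 2·((-1)+2) − (-2) = 4 → (4,-1,2)
replace slot 3: 2·(4+(-1)) − 2 = 4 → (4,-1,4)

4,-1,4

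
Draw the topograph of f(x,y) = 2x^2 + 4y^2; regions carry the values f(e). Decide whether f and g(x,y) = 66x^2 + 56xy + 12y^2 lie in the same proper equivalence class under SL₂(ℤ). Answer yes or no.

D₁ = -32, D₂ = -32
f: reduced (well bottom): (2,0,4) with a≤c, −a<b≤a
g: flip: (66,56,12)→(12,-56,66)
g: translate: b→-8 (≡-56 mod 24), so (12,-56,66)→(12,-8,2)
g: flip: (12,-8,2)→(2,8,12)
g: translate: b→0 (≡8 mod 4), so (2,8,12)→(2,0,4)
g: reduced (well bottom): (2,0,4) with a≤c, −a<b≤a
reduced forms (2, 0, 4) vs (2, 0, 4) ⇒ equivalent

yes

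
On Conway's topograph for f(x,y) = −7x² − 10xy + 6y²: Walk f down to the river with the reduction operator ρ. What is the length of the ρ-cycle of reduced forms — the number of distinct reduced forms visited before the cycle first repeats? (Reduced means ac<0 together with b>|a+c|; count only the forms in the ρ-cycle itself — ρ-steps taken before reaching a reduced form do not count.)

D = 268, ⌊√D⌋ = 16
descent: ρ → (6,10,-7)  [lands on river]
river: ρ → (-7,4,9)
river: ρ → (9,14,-2)
river: ρ → (-2,14,9)
river: ρ → (9,4,-7)
river: ρ → (-7,10,6)
river: ρ → (6,14,-3)
river: ρ → (-3,16,1)
river: ρ → (1,16,-3)
river: ρ → (-3,14,6)
ρ-cycle length = 10 (tail of 1 descent step not counted)

10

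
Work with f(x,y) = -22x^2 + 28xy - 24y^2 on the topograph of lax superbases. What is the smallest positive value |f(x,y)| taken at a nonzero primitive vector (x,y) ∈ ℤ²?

translate: b→16 (≡-28 mod 44), so (22,-28,24)→(22,16,18)
flip: (22,16,18)→(18,-16,22)
reduced (well bottom): (18,-16,22) with a≤c, −a<b≤a
well minimum |f| = |-18| = 18 (negative-definite)

18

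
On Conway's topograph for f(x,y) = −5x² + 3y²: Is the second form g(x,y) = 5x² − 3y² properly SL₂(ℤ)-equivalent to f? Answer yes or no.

D₁ = 60, D₂ = 60
river cycle of f (length 2): (3, 6, -2), (-2, 6, 3)
river cycle of g (length 2): (-3, 6, 2), (2, 6, -3)
cycles differ ⇒ inequivalent

no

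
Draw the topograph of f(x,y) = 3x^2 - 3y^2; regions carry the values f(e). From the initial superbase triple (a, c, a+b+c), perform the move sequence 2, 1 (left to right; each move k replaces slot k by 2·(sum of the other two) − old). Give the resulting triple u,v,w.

start (3,-3,0) = (f(1,0),f(0,1),f(1,1))
replace slot 2: 2·(3+0) − (-3) = 9 → (3,9,0)
replace slot 1: 2·(9+0) − 3 = 15 → (15,9,0)

15,9,0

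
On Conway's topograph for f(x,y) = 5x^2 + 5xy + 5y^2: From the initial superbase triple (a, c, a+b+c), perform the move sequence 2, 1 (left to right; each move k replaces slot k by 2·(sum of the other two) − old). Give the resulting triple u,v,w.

start (5,5,15) = (f(1,0),f(0,1),f(1,1))
replace slot 2: 2·(5+15) − 5 = 35 → (5,35,15)
replace slot 1: 2·(35+15) − 5 = 95 → (95,35,15)

95,35,15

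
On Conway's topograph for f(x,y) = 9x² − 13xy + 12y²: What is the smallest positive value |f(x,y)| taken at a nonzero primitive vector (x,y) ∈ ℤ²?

translate: b→5 (≡-13 mod 18), so (9,-13,12)→(9,5,8)
flip: (9,5,8)→(8,-5,9)
reduced (well bottom): (8,-5,9) with a≤c, −a<b≤a
well minimum = a = 8

8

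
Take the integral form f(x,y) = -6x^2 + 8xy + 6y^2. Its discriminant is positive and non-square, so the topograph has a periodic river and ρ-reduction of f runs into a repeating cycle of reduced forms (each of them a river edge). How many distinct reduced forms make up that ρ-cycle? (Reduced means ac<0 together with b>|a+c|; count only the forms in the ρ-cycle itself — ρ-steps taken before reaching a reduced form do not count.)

D = 208, ⌊√D⌋ = 14
river: ρ → (6,4,-8)
river: ρ → (-8,12,2)
river: ρ → (2,12,-8)
river: ρ → (-8,4,6)
river: ρ → (6,8,-6)
river: ρ → (-6,4,8)
river: ρ → (8,12,-2)
river: ρ → (-2,12,8)
river: ρ → (8,4,-6)
river: ρ → (-6,8,6)
ρ-cycle length = 10 (tail of 0 descent steps not counted)

10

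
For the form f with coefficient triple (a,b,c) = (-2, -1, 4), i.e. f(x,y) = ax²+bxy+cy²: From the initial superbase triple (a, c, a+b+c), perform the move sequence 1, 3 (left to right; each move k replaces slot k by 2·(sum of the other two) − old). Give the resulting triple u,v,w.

start (-2,4,1) = (f(1,0),f(0,1),f(1,1))
replace slot 1: 2·(4+1) − (-2) = 12 → (12,4,1)
replace slot 3: 2·(12+4) − 1 = 31 → (12,4,31)

12,4,31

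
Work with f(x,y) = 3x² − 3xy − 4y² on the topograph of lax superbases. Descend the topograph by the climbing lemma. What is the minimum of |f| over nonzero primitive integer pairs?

descent: ρ → (-4,3,3)  [lands on river]
river: ρ → (3,3,-4)
river: ρ → (-4,5,2)
river: ρ → (2,7,-1)
river: ρ → (-1,7,2)
river: ρ → (2,5,-4)
closes: descent 1, river 6
min |a| on river = 1

1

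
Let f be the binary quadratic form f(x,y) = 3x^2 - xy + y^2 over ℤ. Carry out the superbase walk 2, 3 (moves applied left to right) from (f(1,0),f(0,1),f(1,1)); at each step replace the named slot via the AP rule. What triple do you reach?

start (3,1,3) = (f(1,0),f(0,1),f(1,1))
replace slot 2: 2·(3+3) − 1 = 11 → (3,11,3)
replace slot 3: 2·(3+11) − 3 = 25 → (3,11,25)

3,11,25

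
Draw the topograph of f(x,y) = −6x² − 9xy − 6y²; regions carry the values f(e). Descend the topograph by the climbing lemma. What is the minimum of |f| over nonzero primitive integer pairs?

translate: b→-3 (≡9 mod 12), so (6,9,6)→(6,-3,3)
flip: (6,-3,3)→(3,3,6)
reduced (well bottom): (3,3,6) with a≤c, −a<b≤a
well minimum |f| = |-3| = 3 (negative-definite)

3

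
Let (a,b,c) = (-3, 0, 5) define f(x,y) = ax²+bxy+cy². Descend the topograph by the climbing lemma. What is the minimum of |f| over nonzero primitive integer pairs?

descent: ρ → (5,0,-3)
descent: ρ → (-3,6,2)  [lands on river]
river: ρ → (2,6,-3)
closes: descent 2, river 2
min |a| on river = 2

2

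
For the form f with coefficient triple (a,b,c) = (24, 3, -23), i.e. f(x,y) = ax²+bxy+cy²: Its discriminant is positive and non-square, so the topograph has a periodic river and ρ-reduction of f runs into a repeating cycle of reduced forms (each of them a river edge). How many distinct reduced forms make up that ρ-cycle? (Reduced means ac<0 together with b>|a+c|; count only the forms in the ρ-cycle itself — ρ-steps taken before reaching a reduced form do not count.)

D = 2217, ⌊√D⌋ = 47
river: ρ → (-23,43,4)
river: ρ → (4,45,-12)
river: ρ → (-12,27,31)
river: ρ → (31,35,-8)
river: ρ → (-8,45,6)
river: ρ → (6,39,-29)
river: ρ → (-29,19,16)
river: ρ → (16,45,-3)
river: ρ → (-3,45,16)
river: ρ → (16,19,-29)
river: ρ → (-29,39,6)
river: ρ → (6,45,-8)
river: ρ → (-8,35,31)
river: ρ → (31,27,-12)
river: ρ → (-12,45,4)
river: ρ → (4,43,-23)
river: ρ → (-23,3,24)
river: ρ → (24,45,-2)
river: ρ → (-2,47,1)
river: ρ → (1,47,-2)
river: ρ → (-2,45,24)
river: ρ → (24,3,-23)
ρ-cycle length = 22 (tail of 0 descent steps not counted)

22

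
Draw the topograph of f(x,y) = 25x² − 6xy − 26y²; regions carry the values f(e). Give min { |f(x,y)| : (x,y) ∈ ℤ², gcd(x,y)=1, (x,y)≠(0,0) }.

descent: ρ → (-26,6,25)  [lands on river]
river: ρ → (25,44,-7)
river: ρ → (-7,40,37)
river: ρ → (37,34,-10)
river: ρ → (-10,46,13)
river: ρ → (13,32,-31)
river: ρ → (-31,30,14)
river: ρ → (14,26,-35)
river: ρ → (-35,44,5)
river: ρ → (5,46,-26)
closes: descent 1, river 10
min |a| on river = 5

5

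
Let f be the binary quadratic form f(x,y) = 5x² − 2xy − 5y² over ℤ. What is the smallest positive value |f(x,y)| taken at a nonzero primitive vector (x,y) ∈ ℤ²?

descent: ρ → (-5,2,5)  [lands on river]
river: ρ → (5,8,-2)
river: ρ → (-2,8,5)
river: ρ → (5,2,-5)
river: ρ → (-5,8,2)
river: ρ → (2,8,-5)
closes: descent 1, river 6
min |a| on river = 2

2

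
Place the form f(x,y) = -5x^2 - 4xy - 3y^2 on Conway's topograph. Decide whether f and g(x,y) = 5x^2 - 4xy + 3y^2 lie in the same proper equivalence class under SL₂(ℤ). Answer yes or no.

D₁ = -44, D₂ = -44
f is negative-definite; reduce −f:
−f: flip: (5,4,3)→(3,-4,5)
−f: translate: b→2 (≡-4 mod 6), so (3,-4,5)→(3,2,4)
−f: reduced (well bottom): (3,2,4) with a≤c, −a<b≤a
flip sign back: reduced form of f is (-3,-2,-4)
g: flip: (5,-4,3)→(3,4,5)
g: translate: b→-2 (≡4 mod 6), so (3,4,5)→(3,-2,4)
g: reduced (well bottom): (3,-2,4) with a≤c, −a<b≤a
reduced forms (-3, -2, -4) vs (3, -2, 4) ⇒ inequivalent

no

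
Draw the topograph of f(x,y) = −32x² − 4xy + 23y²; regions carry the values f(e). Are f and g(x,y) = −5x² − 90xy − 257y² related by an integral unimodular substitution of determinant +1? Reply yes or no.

D₁ = 2960, D₂ = 2960
river cycle of f (length 10): (23, 50, -5), (-5, 50, 23), (23, 42, -13), (-13, 36, 32), (32, 28, -17), (-17, 40, 20), (20, 40, -17), (-17, 28, 32), (32, 36, -13), (-13, 42, 23)
river cycle of g (length 10): (-5, 50, 23), (23, 42, -13), (-13, 36, 32), (32, 28, -17), (-17, 40, 20), (20, 40, -17), (-17, 28, 32), (32, 36, -13), (-13, 42, 23), (23, 50, -5)
cycles coincide ⇒ equivalent

yes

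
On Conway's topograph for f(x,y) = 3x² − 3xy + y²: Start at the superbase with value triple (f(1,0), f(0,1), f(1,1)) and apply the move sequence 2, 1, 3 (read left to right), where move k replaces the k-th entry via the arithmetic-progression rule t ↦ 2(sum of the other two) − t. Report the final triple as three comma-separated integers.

start (3,1,1) = (f(1,0),f(0,1),f(1,1))
replace slot 2: 2·(3+1) − 1 = 7 → (3,7,1)
replace slot 1: 2·(7+1) − 3 = 13 → (13,7,1)
replace slot 3: 2·(13+7) − 1 = 39 → (13,7,39)

13,7,39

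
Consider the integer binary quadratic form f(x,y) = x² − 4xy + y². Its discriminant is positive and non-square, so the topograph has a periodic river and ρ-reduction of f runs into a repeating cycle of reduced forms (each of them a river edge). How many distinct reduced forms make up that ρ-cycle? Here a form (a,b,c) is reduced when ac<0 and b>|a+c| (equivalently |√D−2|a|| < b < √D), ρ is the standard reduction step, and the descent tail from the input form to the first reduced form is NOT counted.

D = 12, ⌊√D⌋ = 3
descent: ρ → (1,2,-2)  [lands on river]
river: ρ → (-2,2,1)
ρ-cycle length = 2 (tail of 1 descent step not counted)

2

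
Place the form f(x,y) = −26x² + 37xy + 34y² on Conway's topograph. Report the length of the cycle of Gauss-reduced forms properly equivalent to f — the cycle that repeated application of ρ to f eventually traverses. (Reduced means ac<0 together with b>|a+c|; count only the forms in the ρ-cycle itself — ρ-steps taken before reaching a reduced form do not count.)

D = 4905, ⌊√D⌋ = 70
river: ρ → (34,31,-29)
river: ρ → (-29,27,36)
river: ρ → (36,45,-20)
river: ρ → (-20,35,46)
river: ρ → (46,57,-9)
river: ρ → (-9,69,4)
river: ρ → (4,67,-26)
river: ρ → (-26,37,34)
ρ-cycle length = 8 (tail of 0 descent steps not counted)

8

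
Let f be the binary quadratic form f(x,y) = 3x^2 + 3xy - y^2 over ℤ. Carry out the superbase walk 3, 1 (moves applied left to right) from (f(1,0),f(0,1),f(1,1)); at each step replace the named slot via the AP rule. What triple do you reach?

start (3,-1,5) = (f(1,0),f(0,1),f(1,1))
replace slot 3: 2·(3+(-1)) − 5 = -1 → (3,-1,-1)
replace slot 1: 2·((-1)+(-1)) − 3 = -7 → (-7,-1,-1)

-7,-1,-1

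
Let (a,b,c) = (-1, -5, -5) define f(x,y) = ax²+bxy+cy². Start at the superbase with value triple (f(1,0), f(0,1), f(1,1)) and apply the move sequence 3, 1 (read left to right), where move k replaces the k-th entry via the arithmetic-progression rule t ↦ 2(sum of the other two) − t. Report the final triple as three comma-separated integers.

start (-1,-5,-11) = (f(1,0),f(0,1),f(1,1))
replace slot 3: 2·((-1)+(-5)) − (-11) = -1 → (-1,-5,-1)
replace slot 1: 2·((-5)+(-1)) − (-1) = -11 → (-11,-5,-1)

-11,-5,-1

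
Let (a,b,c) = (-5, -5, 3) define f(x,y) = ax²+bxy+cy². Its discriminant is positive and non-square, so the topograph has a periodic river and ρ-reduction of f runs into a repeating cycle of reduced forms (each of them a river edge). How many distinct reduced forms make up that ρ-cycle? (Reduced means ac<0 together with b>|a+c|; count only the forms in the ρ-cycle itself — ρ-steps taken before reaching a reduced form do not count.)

D = 85, ⌊√D⌋ = 9
descent: ρ → (3,5,-5)  [lands on river]
river: ρ → (-5,5,3)
river: ρ → (3,7,-3)
river: ρ → (-3,5,5)
river: ρ → (5,5,-3)
river: ρ → (-3,7,3)
ρ-cycle length = 6 (tail of 1 descent step not counted)

6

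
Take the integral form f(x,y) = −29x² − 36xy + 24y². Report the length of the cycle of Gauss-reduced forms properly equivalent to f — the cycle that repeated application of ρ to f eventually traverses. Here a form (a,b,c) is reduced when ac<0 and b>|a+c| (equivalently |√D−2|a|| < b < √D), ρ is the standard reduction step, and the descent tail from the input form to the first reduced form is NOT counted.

D = 4080, ⌊√D⌋ = 63
descent: ρ → (24,36,-29)  [lands on river]
river: ρ → (-29,22,31)
river: ρ → (31,40,-20)
river: ρ → (-20,40,31)
river: ρ → (31,22,-29)
river: ρ → (-29,36,24)
river: ρ → (24,60,-5)
river: ρ → (-5,60,24)
ρ-cycle length = 8 (tail of 1 descent step not counted)

8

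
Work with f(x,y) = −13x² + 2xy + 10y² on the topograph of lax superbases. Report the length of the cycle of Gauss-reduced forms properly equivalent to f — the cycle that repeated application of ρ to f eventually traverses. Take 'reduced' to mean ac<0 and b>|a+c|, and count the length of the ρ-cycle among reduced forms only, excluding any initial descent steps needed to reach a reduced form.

D = 524, ⌊√D⌋ = 22
descent: ρ → (10,18,-5)  [lands on river]
river: ρ → (-5,22,2)
river: ρ → (2,22,-5)
river: ρ → (-5,18,10)
river: ρ → (10,22,-1)
river: ρ → (-1,22,10)
ρ-cycle length = 6 (tail of 1 descent step not counted)

6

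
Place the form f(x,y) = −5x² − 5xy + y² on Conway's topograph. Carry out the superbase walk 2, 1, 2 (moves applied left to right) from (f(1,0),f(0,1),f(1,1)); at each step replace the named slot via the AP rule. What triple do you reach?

start (-5,1,-9) = (f(1,0),f(0,1),f(1,1))
replace slot 2: 2·((-5)+(-9)) − 1 = -29 → (-5,-29,-9)
replace slot 1: 2·((-29)+(-9)) − (-5) = -71 → (-71,-29,-9)
replace slot 2: 2·((-71)+(-9)) − (-29) = -131 → (-71,-131,-9)

-71,-131,-9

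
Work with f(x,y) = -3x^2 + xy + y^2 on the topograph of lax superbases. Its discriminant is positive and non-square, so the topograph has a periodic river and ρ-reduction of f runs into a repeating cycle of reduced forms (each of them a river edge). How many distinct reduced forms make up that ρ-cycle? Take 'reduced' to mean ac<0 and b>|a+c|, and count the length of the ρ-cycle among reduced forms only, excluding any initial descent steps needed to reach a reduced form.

D = 13, ⌊√D⌋ = 3
descent: ρ → (1,3,-1)  [lands on river]
river: ρ → (-1,3,1)
ρ-cycle length = 2 (tail of 1 descent step not counted)

2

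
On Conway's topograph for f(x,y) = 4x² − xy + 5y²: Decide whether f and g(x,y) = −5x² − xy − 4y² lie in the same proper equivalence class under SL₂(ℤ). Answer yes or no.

D₁ = -79, D₂ = -79
f: reduced (well bottom): (4,-1,5) with a≤c, −a<b≤a
g is negative-definite; reduce −g:
−g: flip: (5,1,4)→(4,-1,5)
−g: reduced (well bottom): (4,-1,5) with a≤c, −a<b≤a
flip sign back: reduced form of g is (-4,1,-5)
reduced forms (4, -1, 5) vs (-4, 1, -5) ⇒ inequivalent

no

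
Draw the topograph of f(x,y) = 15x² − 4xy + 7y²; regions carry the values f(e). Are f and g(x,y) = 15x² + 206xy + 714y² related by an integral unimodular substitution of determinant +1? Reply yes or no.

D₁ = -404, D₂ = -404
f: flip: (15,-4,7)→(7,4,15)
f: reduced (well bottom): (7,4,15) with a≤c, −a<b≤a
g: translate: b→-4 (≡206 mod 30), so (15,206,714)→(15,-4,7)
g: flip: (15,-4,7)→(7,4,15)
g: reduced (well bottom): (7,4,15) with a≤c, −a<b≤a
reduced forms (7, 4, 15) vs (7, 4, 15) ⇒ equivalent

yes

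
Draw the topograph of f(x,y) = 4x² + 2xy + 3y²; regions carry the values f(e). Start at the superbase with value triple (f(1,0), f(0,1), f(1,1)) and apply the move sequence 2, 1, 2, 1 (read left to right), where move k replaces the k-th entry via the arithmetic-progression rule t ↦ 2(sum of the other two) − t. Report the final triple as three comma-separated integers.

start (4,3,9) = (f(1,0),f(0,1),f(1,1))
replace slot 2: 2·(4+9) − 3 = 23 → (4,23,9)
replace slot 1: 2·(23+9) − 4 = 60 → (60,23,9)
replace slot 2: 2·(60+9) − 23 = 115 → (60,115,9)
replace slot 1: 2·(115+9) − 60 = 188 → (188,115,9)

188,115,9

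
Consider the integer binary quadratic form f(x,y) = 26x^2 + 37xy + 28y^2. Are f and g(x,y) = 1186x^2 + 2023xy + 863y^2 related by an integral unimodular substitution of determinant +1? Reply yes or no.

D₁ = -1543, D₂ = -1543
f: translate: b→-15 (≡37 mod 52), so (26,37,28)→(26,-15,17)
f: flip: (26,-15,17)→(17,15,26)
f: reduced (well bottom): (17,15,26) with a≤c, −a<b≤a
g: translate: b→-349 (≡2023 mod 2372), so (1186,2023,863)→(1186,-349,26)
g: flip: (1186,-349,26)→(26,349,1186)
g: translate: b→-15 (≡349 mod 52), so (26,349,1186)→(26,-15,17)
g: flip: (26,-15,17)→(17,15,26)
g: reduced (well bottom): (17,15,26) with a≤c, −a<b≤a
reduced forms (17, 15, 26) vs (17, 15, 26) ⇒ equivalent

yes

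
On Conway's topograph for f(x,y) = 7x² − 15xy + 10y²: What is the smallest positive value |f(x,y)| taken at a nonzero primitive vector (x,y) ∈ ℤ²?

translate: b→-1 (≡-15 mod 14), so (7,-15,10)→(7,-1,2)
flip: (7,-1,2)→(2,1,7)
reduced (well bottom): (2,1,7) with a≤c, −a<b≤a
well minimum = a = 2

2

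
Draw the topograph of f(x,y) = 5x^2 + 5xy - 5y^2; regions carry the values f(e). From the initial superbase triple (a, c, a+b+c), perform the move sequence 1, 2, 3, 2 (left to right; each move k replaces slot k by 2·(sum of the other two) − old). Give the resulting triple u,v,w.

start (5,-5,5) = (f(1,0),f(0,1),f(1,1))
replace slot 1: 2·((-5)+5) − 5 = -5 → (-5,-5,5)
replace slot 2: 2·((-5)+5) − (-5) = 5 → (-5,5,5)
replace slot 3: 2·((-5)+5) − 5 = -5 → (-5,5,-5)
replace slot 2: 2·((-5)+(-5)) − 5 = -25 → (-5,-25,-5)

-5,-25,-5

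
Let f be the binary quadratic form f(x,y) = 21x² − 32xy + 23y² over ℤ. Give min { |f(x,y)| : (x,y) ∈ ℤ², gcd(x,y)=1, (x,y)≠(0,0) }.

translate: b→10 (≡-32 mod 42), so (21,-32,23)→(21,10,12)
flip: (21,10,12)→(12,-10,21)
reduced (well bottom): (12,-10,21) with a≤c, −a<b≤a
well minimum = a = 12

12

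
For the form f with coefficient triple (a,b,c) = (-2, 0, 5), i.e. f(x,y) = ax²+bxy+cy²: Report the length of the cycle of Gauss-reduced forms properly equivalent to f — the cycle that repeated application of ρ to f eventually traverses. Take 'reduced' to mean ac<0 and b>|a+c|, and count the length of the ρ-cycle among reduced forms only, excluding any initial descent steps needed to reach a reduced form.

D = 40, ⌊√D⌋ = 6
descent: ρ → (5,0,-2)
descent: ρ → (-2,4,3)  [lands on river]
river: ρ → (3,2,-3)
river: ρ → (-3,4,2)
river: ρ → (2,4,-3)
river: ρ → (-3,2,3)
river: ρ → (3,4,-2)
ρ-cycle length = 6 (tail of 2 descent steps not counted)

6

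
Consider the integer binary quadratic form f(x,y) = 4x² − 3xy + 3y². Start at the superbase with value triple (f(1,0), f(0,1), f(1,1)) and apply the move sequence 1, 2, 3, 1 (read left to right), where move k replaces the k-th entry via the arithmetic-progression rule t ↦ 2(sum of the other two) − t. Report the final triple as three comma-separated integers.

start (4,3,4) = (f(1,0),f(0,1),f(1,1))
replace slot 1: 2·(3+4) − 4 = 10 → (10,3,4)
replace slot 2: 2·(10+4) − 3 = 25 → (10,25,4)
replace slot 3: 2·(10+25) − 4 = 66 → (10,25,66)
replace slot 1: 2·(25+66) − 10 = 172 → (172,25,66)

172,25,66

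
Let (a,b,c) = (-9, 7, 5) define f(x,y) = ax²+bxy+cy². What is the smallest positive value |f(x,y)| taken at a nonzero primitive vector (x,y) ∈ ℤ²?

river: ρ → (5,13,-3)
river: ρ → (-3,11,9)
river: ρ → (9,7,-5)
river: ρ → (-5,13,3)
river: ρ → (3,11,-9)
river: ρ → (-9,7,5)
closes: descent 0, river 6
min |a| on river = 3

3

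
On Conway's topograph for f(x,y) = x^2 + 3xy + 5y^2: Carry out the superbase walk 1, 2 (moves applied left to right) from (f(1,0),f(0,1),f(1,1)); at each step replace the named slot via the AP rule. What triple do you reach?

start (1,5,9) = (f(1,0),f(0,1),f(1,1))
replace slot 1: 2·(5+9) − 1 = 27 → (27,5,9)
replace slot 2: 2·(27+9) − 5 = 67 → (27,67,9)

27,67,9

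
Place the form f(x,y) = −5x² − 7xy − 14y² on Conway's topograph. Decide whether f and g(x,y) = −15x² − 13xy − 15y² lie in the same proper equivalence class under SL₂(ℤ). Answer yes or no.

D₁ = -231, D₂ = -731
discriminants differ ⇒ not SL₂(ℤ)-equivalent

no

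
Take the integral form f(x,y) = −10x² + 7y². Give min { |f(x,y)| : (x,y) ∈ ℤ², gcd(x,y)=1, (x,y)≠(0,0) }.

descent: ρ → (7,14,-3)  [lands on river]
river: ρ → (-3,16,2)
river: ρ → (2,16,-3)
river: ρ → (-3,14,7)
closes: descent 1, river 4
min |a| on river = 2

2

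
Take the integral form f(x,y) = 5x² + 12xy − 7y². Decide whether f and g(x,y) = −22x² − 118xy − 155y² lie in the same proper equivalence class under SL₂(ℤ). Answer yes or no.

D₁ = 284, D₂ = 284
river cycle of f (length 8): (-7, 16, 1), (1, 16, -7), (-7, 12, 5), (5, 8, -11), (-11, 14, 2), (2, 14, -11), (-11, 8, 5), (5, 12, -7)
river cycle of g (length 8): (1, 16, -7), (-7, 12, 5), (5, 8, -11), (-11, 14, 2), (2, 14, -11), (-11, 8, 5), (5, 12, -7), (-7, 16, 1)
cycles coincide ⇒ equivalent

yes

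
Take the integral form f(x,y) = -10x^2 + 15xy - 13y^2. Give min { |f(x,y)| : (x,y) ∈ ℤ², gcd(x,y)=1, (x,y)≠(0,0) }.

translate: b→5 (≡-15 mod 20), so (10,-15,13)→(10,5,8)
flip: (10,5,8)→(8,-5,10)
reduced (well bottom): (8,-5,10) with a≤c, −a<b≤a
well minimum |f| = |-8| = 8 (negative-definite)

8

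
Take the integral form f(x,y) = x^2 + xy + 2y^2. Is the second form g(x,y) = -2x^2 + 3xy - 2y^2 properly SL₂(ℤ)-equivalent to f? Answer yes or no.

D₁ = -7, D₂ = -7
f: reduced (well bottom): (1,1,2) with a≤c, −a<b≤a
g is negative-definite; reduce −g:
−g: translate: b→1 (≡-3 mod 4), so (2,-3,2)→(2,1,1)
−g: flip: (2,1,1)→(1,-1,2)
−g: translate: b→1 (≡-1 mod 2), so (1,-1,2)→(1,1,2)
−g: reduced (well bottom): (1,1,2) with a≤c, −a<b≤a
flip sign back: reduced form of g is (-1,-1,-2)
reduced forms (1, 1, 2) vs (-1, -1, -2) ⇒ inequivalent

no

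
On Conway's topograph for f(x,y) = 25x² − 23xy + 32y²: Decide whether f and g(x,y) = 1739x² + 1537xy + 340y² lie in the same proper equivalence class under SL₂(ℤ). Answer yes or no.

D₁ = -2671, D₂ = -2671
f: reduced (well bottom): (25,-23,32) with a≤c, −a<b≤a
g: flip: (1739,1537,340)→(340,-1537,1739)
g: translate: b→-177 (≡-1537 mod 680), so (340,-1537,1739)→(340,-177,25)
g: flip: (340,-177,25)→(25,177,340)
g: translate: b→-23 (≡177 mod 50), so (25,177,340)→(25,-23,32)
g: reduced (well bottom): (25,-23,32) with a≤c, −a<b≤a
reduced forms (25, -23, 32) vs (25, -23, 32) ⇒ equivalent

yes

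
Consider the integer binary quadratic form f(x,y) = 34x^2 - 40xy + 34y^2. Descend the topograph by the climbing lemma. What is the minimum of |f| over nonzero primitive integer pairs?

translate: b→28 (≡-40 mod 68), so (34,-40,34)→(34,28,28)
flip: (34,28,28)→(28,-28,34)
translate: b→28 (≡-28 mod 56), so (28,-28,34)→(28,28,34)
reduced (well bottom): (28,28,34) with a≤c, −a<b≤a
well minimum = a = 28

28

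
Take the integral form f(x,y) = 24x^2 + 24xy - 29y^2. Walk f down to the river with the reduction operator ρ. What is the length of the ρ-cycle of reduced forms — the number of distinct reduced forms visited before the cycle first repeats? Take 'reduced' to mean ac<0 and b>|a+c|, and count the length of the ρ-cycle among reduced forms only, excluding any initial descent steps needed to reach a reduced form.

D = 3360, ⌊√D⌋ = 57
river: ρ → (-29,34,19)
river: ρ → (19,42,-21)
river: ρ → (-21,42,19)
river: ρ → (19,34,-29)
river: ρ → (-29,24,24)
river: ρ → (24,24,-29)
ρ-cycle length = 6 (tail of 0 descent steps not counted)

6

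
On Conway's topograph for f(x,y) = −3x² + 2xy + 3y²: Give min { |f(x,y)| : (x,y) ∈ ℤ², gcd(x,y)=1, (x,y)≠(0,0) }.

river: ρ → (3,4,-2)
river: ρ → (-2,4,3)
river: ρ → (3,2,-3)
river: ρ → (-3,4,2)
river: ρ → (2,4,-3)
river: ρ → (-3,2,3)
closes: descent 0, river 6
min |a| on river = 2

2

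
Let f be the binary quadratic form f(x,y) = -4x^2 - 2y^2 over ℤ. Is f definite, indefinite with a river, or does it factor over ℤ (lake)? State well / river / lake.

D = b²−4ac = 0² − 4·(-4)·(-2) = -32
D < 0 ⇒ definite ⇒ every region one sign ⇒ single well

well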